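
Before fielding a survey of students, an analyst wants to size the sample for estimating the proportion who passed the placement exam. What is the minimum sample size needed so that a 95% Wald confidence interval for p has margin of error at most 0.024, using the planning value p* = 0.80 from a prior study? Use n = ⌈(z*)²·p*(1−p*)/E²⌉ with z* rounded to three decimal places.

n = 1068

The 95% critical value is z* = 1.960.
p*(1−p*) = 0.1600.
(z*)²·p*(1−p*)/E² = 3.841600·0.1600/0.000576 = 1067.111.
⌈1067.111⌉ = 1068.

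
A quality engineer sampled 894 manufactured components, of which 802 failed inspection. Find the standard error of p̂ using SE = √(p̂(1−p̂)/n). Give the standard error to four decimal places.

SE = 0.0102

p̂ = 802/894 = 0.89709.
p̂(1−p̂) = 0.89709·0.10291 = 0.092320.
Dividing by n and taking the root: √0.000103266 = 0.0102.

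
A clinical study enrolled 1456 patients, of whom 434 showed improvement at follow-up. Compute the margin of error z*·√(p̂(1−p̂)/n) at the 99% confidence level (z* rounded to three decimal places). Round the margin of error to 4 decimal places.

Sample proportion p̂ = 434/1456 = 0.29808.
SE = √(p̂(1−p̂)/n) = √(0.209227/1456) = 0.011987.
The 99% critical value is z* = 2.576.
Margin of error = z*·SE = 2.576 × 0.011987 = 0.0309.

ME = 0.0309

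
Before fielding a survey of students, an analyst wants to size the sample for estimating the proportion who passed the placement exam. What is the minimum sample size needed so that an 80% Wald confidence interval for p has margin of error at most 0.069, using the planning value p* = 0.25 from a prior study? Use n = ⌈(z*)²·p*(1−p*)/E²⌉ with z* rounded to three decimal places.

n = 65

The 80% critical value is z* = 1.282.
p*(1−p*) = 0.1875.
Required n before rounding: 1.643524 × 0.1875 / 0.069² = 64.726.
Rounding up, n = 65.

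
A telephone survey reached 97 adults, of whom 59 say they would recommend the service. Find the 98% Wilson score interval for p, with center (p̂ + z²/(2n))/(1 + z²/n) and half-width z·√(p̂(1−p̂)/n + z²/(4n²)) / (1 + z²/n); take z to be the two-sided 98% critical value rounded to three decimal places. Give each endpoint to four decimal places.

(0.4902, 0.7149)

p̂ = 59/97 = 0.60825; z = 2.326, so z² = 5.410276.
1 + z²/n = 1.055776.
Adjusted center: (0.60825 + z²/(2n))/1.055776 = 0.60253.
Radicand: p̂(1−p̂)/n + z²/(4n²) = 0.002456521 + 0.000143753 = 0.002600274.
Half-width = 2.326·√0.002600274/1.055776 = 0.11234.
So the interval runs from 0.4902 to 0.7149.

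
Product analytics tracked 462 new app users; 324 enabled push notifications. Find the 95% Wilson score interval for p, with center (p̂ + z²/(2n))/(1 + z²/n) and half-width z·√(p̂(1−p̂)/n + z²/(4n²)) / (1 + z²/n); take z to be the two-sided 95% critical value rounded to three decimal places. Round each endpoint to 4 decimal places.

(0.6580, 0.7412)

p̂ = 324/462 = 0.70130; z = 1.960, so z² = 3.841600.
Denominator 1 + z²/n = 1 + 3.841600/462 = 1.008315.
Center = (0.70130 + 0.004158)/1.008315 = 0.69964.
Radicand: p̂(1−p̂)/n + z²/(4n²) = 0.000453417 + 0.000004500 = 0.000457917.
Half-width = z·√(radicand)/denom = 1.960·0.021399/1.008315 = 0.04160.
So the interval runs from 0.6580 to 0.7412.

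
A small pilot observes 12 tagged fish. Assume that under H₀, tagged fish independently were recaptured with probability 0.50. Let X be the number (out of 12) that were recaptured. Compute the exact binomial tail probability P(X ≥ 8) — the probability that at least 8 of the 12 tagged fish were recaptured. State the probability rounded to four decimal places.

P = 0.1938

X ~ Binomial(n=12, p=0.50).
P(X ≥ 8) = Σ_{j=8}^{12} C(12,j)·0.50^j·0.50^{12−j}.
= 0.120850 + 0.053711 + 0.016113 + 0.002930 + 0.000244 = 0.1938.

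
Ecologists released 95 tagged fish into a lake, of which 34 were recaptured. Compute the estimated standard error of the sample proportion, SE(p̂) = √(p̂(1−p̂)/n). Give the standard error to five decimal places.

SE = 0.04918

Sample proportion p̂ = 34/95 = 0.35789.
p̂(1−p̂) = 0.35789·0.64211 = 0.229805.
SE = √(0.229805/95) = 0.04918.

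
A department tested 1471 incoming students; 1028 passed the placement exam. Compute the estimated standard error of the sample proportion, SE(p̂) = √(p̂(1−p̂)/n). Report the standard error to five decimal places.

The sample proportion is 1028/1471 = 0.69884.
p̂(1−p̂) = 0.210463.
SE = √(0.210463/1471) = √0.000143075 = 0.01196.

SE = 0.01196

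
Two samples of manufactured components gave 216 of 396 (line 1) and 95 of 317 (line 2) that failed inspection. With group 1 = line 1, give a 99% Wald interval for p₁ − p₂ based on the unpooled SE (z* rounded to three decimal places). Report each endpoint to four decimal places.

(0.1533, 0.3382)

p̂₁ = 0.54545, p̂₂ = 0.29968, so the observed difference is 0.24577.
SE = √(0.000626096 + 0.000662062) = √0.001288158 = 0.035891.
For 99% confidence, z* = 2.576. Margin = 2.576·0.035891 = 0.09246.
CI: 0.24577 ± 0.09246 = (0.1533, 0.3382).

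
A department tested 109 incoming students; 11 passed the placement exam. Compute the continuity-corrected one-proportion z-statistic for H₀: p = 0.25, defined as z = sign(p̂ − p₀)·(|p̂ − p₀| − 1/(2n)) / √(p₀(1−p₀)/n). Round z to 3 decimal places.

p̂ = 11/109 = 0.10092. p̂ − p₀ = -0.149083.
Continuity correction 1/(2n) = 1/218 = 0.004587.
Corrected numerator: |-0.149083| − 0.004587 = 0.144496.
Null standard error: √(0.25·0.75/109) = √0.001720183 = 0.041475.
z = (−)0.144496/0.041475 = -3.484.

z = -3.484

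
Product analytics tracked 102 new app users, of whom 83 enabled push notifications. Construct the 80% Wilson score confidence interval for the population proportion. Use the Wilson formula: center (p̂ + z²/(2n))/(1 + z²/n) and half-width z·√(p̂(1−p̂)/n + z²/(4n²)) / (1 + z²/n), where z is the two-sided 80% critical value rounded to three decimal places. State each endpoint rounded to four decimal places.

(0.7595, 0.8580)

p̂ = 83/102 = 0.81373; z = 1.282, so z² = 1.643524.
Denominator 1 + z²/n = 1 + 1.643524/102 = 1.016113.
Center = (0.81373 + 0.008056)/1.016113 = 0.80875.
Radicand: p̂(1−p̂)/n + z²/(4n²) = 0.001486042 + 0.000039493 = 0.001525535.
Half-width = z·√(radicand)/denom = 1.282·0.039058/1.016113 = 0.04928.
So the interval runs from 0.7595 to 0.8580.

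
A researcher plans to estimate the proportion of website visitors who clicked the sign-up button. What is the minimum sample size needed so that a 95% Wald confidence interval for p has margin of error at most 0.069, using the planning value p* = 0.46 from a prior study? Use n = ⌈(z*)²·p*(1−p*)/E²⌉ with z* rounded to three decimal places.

z* = 1.960 at the 95% level.
p*(1−p*) = 0.46·0.54 = 0.2484.
(z*)²·p*(1−p*)/E² = 3.841600·0.2484/0.004761 = 200.431.
⌈200.431⌉ = 201.

n = 201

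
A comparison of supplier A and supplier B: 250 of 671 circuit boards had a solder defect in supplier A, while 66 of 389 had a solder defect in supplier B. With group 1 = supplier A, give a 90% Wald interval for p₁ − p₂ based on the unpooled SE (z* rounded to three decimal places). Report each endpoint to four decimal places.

p̂₁ = 0.37258, p̂₂ = 0.16967, so the observed difference is 0.20291.
SE = √(0.000348381 + 0.000362158) = √0.000710539 = 0.026656.
For 90% confidence, z* = 1.645. Margin = 1.645·0.026656 = 0.04385.
Interval: 0.20291 ± 0.04385 → (0.1591, 0.2468).

(0.1591, 0.2468)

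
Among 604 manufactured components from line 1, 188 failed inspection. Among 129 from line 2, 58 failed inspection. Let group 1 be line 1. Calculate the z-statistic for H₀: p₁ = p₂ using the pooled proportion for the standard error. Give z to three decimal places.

p̂₁ = 188/604 = 0.31126, p̂₂ = 58/129 = 0.44961.
Pooled p̂ = (188+58)/(604+129) = 246/733 = 0.33561.
SE = √[p̂(1−p̂)(1/n₁+1/n₂)] = √[0.33561·0.66439·(1/604+1/129)] ≈ 0.045800.
z = (p̂₁ − p̂₂)/SE = (0.31126 − 0.44961)/0.045800 = -0.13835/0.045800 = -3.021.

z = -3.021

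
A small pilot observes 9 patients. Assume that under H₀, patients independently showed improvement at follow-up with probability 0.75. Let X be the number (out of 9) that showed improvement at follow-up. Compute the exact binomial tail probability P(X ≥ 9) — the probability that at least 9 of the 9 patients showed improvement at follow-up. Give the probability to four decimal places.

X is binomial with n = 9 and p = 0.75.
P(X ≥ 9) = C(9,9)·0.75^9·0.25^0.
= 0.075085 = 0.0751.

P = 0.0751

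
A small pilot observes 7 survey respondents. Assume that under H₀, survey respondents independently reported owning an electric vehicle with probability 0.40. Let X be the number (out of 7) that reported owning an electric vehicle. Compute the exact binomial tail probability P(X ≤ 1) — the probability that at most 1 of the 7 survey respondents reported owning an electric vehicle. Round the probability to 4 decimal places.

X ~ Binomial(n=7, p=0.40).
P(X ≤ 1) = C(7,0)·0.40^0·0.60^7 + C(7,1)·0.40^1·0.60^6.
= 0.027994 + 0.130637 = 0.1586.

P = 0.1586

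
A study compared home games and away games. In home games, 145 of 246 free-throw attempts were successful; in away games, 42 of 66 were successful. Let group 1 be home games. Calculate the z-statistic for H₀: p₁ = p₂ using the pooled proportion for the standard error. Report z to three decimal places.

p̂₁ = 145/246 = 0.58943, p̂₂ = 42/66 = 0.63636.
Pooling: p̂ = 187/312 = 0.59936.
SE = √[p̂(1−p̂)(1/n₁+1/n₂)] = √[0.59936·0.40064·(1/246+1/66)] ≈ 0.067930.
z = (p̂₁ − p̂₂)/SE = (0.58943 − 0.63636)/0.067930 = -0.04693/0.067930 = -0.691.

z = -0.691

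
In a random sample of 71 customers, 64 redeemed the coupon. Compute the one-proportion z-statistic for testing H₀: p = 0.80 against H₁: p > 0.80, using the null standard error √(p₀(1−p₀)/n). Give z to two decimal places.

z = 2.14

p̂ = 64/71 = 0.90141.
Under H₀, SE = √(p₀(1−p₀)/n) = √(0.80·0.20/71) = √0.002253521 = 0.047471.
Test statistic: z = 0.10141/0.047471 = 2.14.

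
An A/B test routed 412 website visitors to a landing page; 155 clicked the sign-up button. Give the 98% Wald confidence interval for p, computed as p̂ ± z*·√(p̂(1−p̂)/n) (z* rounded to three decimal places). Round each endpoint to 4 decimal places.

(0.3207, 0.4317)

The sample proportion is 155/412 = 0.37621.
SE(p̂) = √(0.37621·0.62379/412) = 0.023866.
The 98% critical value is z* = 2.326.
Margin of error: 2.326 × 0.023866 = 0.05551.
So the interval runs from 0.3207 to 0.4317.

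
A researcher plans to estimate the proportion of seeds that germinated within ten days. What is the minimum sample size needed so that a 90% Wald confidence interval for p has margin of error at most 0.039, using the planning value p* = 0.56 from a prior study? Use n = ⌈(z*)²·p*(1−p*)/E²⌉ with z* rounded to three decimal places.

The 90% critical value is z* = 1.645.
p*(1−p*) = 0.56·0.44 = 0.2464.
Required n before rounding: 2.706025 × 0.2464 / 0.039² = 438.372.
⌈438.372⌉ = 439.

n = 439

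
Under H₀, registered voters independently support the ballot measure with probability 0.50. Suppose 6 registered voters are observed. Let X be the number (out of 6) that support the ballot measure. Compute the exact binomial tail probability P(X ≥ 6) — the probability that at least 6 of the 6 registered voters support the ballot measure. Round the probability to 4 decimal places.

P = 0.0156

X ~ Binomial(n=6, p=0.50).
P(X ≥ 6) = C(6,6)·0.50^6·0.50^0.
= 0.015625 = 0.0156.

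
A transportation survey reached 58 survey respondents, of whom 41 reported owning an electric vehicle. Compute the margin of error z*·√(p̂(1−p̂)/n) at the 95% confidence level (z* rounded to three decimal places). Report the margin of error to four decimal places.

The sample proportion is 41/58 = 0.70690.
Standard error of p̂: √(0.207194/58) = √0.003572307 = 0.059769.
For 95% confidence, z* = 1.960.
Margin of error = z*·SE = 1.960 × 0.059769 = 0.1171.

ME = 0.1171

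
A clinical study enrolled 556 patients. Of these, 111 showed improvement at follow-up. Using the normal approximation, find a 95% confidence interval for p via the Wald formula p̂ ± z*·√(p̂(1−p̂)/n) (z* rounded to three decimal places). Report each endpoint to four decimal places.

(0.1664, 0.2329)

The sample proportion is 111/556 = 0.19964.
Standard error of p̂: √(0.159784/556) = √0.000287381 = 0.016952.
The 95% critical value is z* = 1.960.
Margin = 1.960·0.016952 = 0.03323.
CI: 0.19964 ± 0.03323 = (0.1664, 0.2329).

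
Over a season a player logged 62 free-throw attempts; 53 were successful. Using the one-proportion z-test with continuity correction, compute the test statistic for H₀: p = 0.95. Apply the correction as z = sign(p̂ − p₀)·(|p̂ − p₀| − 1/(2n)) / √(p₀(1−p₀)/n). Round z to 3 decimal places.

z = -3.147

With x = 53 successes in n = 62, p̂ = 0.85484. p̂ − p₀ = -0.095161.
Continuity correction 1/(2n) = 1/124 = 0.008065.
Corrected numerator: |-0.095161| − 0.008065 = 0.087096.
Under H₀, SE = √(p₀(1−p₀)/n) = √(0.95·0.05/62) = √0.000766129 = 0.027679.
z = (−)0.087096/0.027679 = -3.147.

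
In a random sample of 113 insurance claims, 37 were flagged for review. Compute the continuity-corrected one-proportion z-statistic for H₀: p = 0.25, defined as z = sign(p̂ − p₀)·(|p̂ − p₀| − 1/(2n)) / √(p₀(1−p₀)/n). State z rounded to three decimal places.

Sample proportion p̂ = 37/113 = 0.32743. p̂ − p₀ = 0.077434.
1/(2n) = 0.004425.
Corrected numerator: |0.077434| − 0.004425 = 0.073009.
Null standard error: √(0.25·0.75/113) = √0.001659292 = 0.040734.
z = (+)0.073009/0.040734 = 1.792.

z = 1.792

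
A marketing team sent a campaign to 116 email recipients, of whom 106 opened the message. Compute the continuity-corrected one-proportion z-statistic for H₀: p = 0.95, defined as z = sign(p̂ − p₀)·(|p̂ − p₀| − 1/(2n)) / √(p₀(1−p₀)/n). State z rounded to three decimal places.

The sample proportion is 106/116 = 0.91379. p̂ − p₀ = -0.036207.
1/(2n) = 0.004310.
Corrected numerator: |-0.036207| − 0.004310 = 0.031897.
Null standard error: √(0.95·0.05/116) = √0.000409483 = 0.020236.
z = −0.031897/0.020236 = -1.576.

z = -1.576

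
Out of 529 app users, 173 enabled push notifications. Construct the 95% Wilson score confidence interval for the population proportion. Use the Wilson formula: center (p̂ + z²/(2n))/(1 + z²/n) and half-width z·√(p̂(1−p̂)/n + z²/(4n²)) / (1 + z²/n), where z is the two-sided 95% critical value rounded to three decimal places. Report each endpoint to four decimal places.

Here p̂ = 173/529 = 0.32703 and z = 1.960 (z² = 3.841600).
Denominator 1 + z²/n = 1 + 3.841600/529 = 1.007262.
Adjusted center: (0.32703 + z²/(2n))/1.007262 = 0.32828.
Radicand: p̂(1−p̂)/n + z²/(4n²) = 0.000416034 + 0.000003432 = 0.000419466.
Half-width = z·√(radicand)/denom = 1.960·0.020481/1.007262 = 0.03985.
Interval: 0.32828 ± 0.03985 → (0.2884, 0.3681).

(0.2884, 0.3681)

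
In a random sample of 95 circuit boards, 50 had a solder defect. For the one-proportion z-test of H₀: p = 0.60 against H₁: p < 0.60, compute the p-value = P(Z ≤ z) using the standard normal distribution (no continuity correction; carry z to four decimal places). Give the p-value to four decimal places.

Sample proportion p̂ = 50/95 = 0.52632.
SE₀ = √(0.60·0.40/95) = 0.050262.
z = (p̂ − p₀)/SE = (50/95 − 0.60)/0.050262 ≈ -1.4660.
From the standard normal, P(Z ≤ z) = 0.0713.

p-value = 0.0713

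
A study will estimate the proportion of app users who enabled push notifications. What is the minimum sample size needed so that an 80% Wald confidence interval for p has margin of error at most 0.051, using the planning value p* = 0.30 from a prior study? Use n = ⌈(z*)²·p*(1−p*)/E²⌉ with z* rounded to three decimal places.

The 80% critical value is z* = 1.282.
p*(1−p*) = 0.2100.
Required n before rounding: 1.643524 × 0.2100 / 0.051² = 132.695.
⌈132.695⌉ = 133.

n = 133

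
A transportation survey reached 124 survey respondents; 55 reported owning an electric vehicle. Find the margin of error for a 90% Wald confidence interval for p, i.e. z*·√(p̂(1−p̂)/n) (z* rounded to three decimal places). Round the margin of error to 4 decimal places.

ME = 0.0734

Sample proportion p̂ = 55/124 = 0.44355.
Standard error of p̂: √(0.246813/124) = √0.001990429 = 0.044614.
z* = 1.645 at the 90% level.
Margin of error = z*·SE = 1.645 × 0.044614 = 0.0734.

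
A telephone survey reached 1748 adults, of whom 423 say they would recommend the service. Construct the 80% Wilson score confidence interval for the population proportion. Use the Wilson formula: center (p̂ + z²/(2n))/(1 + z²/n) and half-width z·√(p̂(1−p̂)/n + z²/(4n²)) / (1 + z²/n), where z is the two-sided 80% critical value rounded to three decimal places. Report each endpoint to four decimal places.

p̂ = 423/1748 = 0.24199; z = 1.282, so z² = 1.643524.
Denominator 1 + z²/n = 1 + 1.643524/1748 = 1.000940.
Center = (0.24199 + 0.000470)/1.000940 = 0.24223.
Radicand: p̂(1−p̂)/n + z²/(4n²) = 0.000104938 + 0.000000134 = 0.000105072.
Half-width = 1.282·√0.000105072/1.000940 = 0.01313.
CI: 0.24223 ± 0.01313 = (0.2291, 0.2554).

(0.2291, 0.2554)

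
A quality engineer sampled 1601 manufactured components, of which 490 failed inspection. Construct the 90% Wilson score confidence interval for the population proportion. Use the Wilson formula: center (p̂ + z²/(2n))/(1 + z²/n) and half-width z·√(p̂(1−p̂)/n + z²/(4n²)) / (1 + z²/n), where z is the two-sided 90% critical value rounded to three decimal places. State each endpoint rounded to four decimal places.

(0.2875, 0.3253)

Here p̂ = 490/1601 = 0.30606 and z = 1.645 (z² = 2.706025).
1 + z²/n = 1.001690.
Center = (0.30606 + 0.000845)/1.001690 = 0.30639.
Radicand: p̂(1−p̂)/n + z²/(4n²) = 0.000132659 + 0.000000264 = 0.000132923.
Half-width = 1.645·√0.000132923/1.001690 = 0.01893.
Interval: 0.30639 ± 0.01893 → (0.2875, 0.3253).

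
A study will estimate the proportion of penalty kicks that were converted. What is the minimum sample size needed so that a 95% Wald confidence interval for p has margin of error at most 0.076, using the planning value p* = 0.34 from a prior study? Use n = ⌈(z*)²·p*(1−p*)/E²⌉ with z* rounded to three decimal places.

For 95% confidence, z* = 1.960.
p*(1−p*) = 0.34·0.66 = 0.2244.
(z*)²·p*(1−p*)/E² = 3.841600·0.2244/0.005776 = 149.248.
Rounding up, n = 150.

n = 150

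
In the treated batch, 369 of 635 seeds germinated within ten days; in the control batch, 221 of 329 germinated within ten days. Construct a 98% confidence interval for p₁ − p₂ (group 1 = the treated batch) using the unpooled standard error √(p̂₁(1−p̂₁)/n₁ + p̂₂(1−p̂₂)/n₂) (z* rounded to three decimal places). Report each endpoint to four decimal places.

(-0.1661, -0.0151)

p̂₁ = 369/635 = 0.58110, p̂₂ = 221/329 = 0.67173; p̂₁ − p̂₂ = -0.09063.
Unpooled SE = √(p̂₁(1−p̂₁)/n₁ + p̂₂(1−p̂₂)/n₂) = √(0.000383342 + 0.000670237) = 0.032459.
z* = 2.326 at the 98% level. Margin of error = 0.07550.
Interval: -0.09063 ± 0.07550 → (-0.1661, -0.0151).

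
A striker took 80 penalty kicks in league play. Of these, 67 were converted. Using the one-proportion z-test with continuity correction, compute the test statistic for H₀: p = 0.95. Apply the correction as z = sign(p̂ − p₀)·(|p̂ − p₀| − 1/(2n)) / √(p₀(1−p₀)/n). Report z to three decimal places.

With x = 67 successes in n = 80, p̂ = 0.83750. p̂ − p₀ = -0.112500.
Continuity correction 1/(2n) = 1/160 = 0.006250.
Corrected numerator: |-0.112500| − 0.006250 = 0.106250.
SE₀ = √(0.95·0.05/80) = 0.024367.
z = (−)0.106250/0.024367 = -4.360.

z = -4.360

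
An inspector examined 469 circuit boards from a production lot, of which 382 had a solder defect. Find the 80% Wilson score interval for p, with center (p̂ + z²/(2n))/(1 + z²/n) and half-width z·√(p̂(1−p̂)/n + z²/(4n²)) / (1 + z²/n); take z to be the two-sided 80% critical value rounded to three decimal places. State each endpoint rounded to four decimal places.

(0.7904, 0.8364)

p̂ = 382/469 = 0.81450; z = 1.282, so z² = 1.643524.
Denominator 1 + z²/n = 1 + 1.643524/469 = 1.003504.
Center = (0.81450 + 0.001752)/1.003504 = 0.81340.
Radicand: p̂(1−p̂)/n + z²/(4n²) = 0.000322154 + 0.000001868 = 0.000324022.
Half-width = z·√(radicand)/denom = 1.282·0.018001/1.003504 = 0.02300.
Interval: 0.81340 ± 0.02300 → (0.7904, 0.8364).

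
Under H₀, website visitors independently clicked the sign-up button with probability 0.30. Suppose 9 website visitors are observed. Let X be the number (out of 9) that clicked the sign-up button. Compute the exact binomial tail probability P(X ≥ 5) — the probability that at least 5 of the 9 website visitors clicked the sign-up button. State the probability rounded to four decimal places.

X is binomial with n = 9 and p = 0.30.
P(X ≥ 5) = Σ_{j=5}^{9} C(9,j)·0.30^j·0.70^{9−j}.
= 0.073514 + 0.021004 + 0.003858 + 0.000413 + 0.000020 = 0.0988.

P = 0.0988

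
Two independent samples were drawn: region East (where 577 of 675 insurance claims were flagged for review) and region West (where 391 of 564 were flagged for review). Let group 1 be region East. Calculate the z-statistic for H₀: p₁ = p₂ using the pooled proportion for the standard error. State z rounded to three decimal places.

z = 6.850

Sample proportions: p̂₁ = 577/675 = 0.85481 and p̂₂ = 391/564 = 0.69326.
Pooling: p̂ = 968/1239 = 0.78128.
Pooled SE = √[0.1708842·0.00325453] ≈ 0.023583.
z = 0.16155/0.023583 = 6.850.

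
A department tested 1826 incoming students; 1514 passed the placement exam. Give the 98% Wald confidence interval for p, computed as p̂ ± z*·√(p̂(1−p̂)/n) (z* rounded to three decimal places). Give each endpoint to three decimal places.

p̂ = 1514/1826 = 0.82913.
Standard error of p̂: √(0.141670/1826) = √0.000077585 = 0.008808.
The 98% critical value is z* = 2.326.
Margin of error: 2.326 × 0.008808 = 0.02049.
Interval: 0.82913 ± 0.02049 → (0.809, 0.850).

(0.809, 0.850)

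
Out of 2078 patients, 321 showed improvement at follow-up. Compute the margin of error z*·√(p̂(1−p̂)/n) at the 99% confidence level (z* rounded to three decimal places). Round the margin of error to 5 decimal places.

p̂ = 321/2078 = 0.15448.
Standard error of p̂: √(0.130613/2078) = √0.000062855 = 0.007928.
The 99% critical value is z* = 2.576.
ME = 2.576·0.007928 = 0.02042.

ME = 0.02042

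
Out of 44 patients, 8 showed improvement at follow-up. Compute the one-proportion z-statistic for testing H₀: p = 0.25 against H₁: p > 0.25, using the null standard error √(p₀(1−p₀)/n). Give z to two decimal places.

Sample proportion p̂ = 8/44 = 0.18182.
Under H₀, SE = √(p₀(1−p₀)/n) = √(0.25·0.75/44) = √0.004261364 = 0.065279.
z = (p̂ − p₀)/SE = (0.18182 − 0.25)/0.065279 = -1.04.

z = -1.04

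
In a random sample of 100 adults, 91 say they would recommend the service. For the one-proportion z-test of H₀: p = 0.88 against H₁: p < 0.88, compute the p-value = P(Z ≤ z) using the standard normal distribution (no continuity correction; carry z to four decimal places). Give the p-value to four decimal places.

With x = 91 successes in n = 100, p̂ = 0.91000.
Null standard error: √(0.88·0.12/100) = √0.001056000 = 0.032496.
z = (p̂ − p₀)/SE = (91/100 − 0.88)/0.032496 ≈ 0.9232.
From the standard normal, P(Z ≤ z) = 0.8220.

p-value = 0.8220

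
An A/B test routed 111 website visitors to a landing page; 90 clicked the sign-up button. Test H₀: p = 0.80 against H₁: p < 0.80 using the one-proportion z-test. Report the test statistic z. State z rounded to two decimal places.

Sample proportion p̂ = 90/111 = 0.81081.
Null standard error: √(0.80·0.20/111) = √0.001441441 = 0.037966.
z = (0.81081 − 0.80)/0.037966 = 0.01081/0.037966 = 0.28.

z = 0.28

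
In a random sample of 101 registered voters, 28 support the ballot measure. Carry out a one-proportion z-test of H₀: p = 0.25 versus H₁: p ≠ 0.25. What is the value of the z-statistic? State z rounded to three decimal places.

z = 0.632

The sample proportion is 28/101 = 0.27723.
Under H₀, SE = √(p₀(1−p₀)/n) = √(0.25·0.75/101) = √0.001856436 = 0.043086.
z = (0.27723 − 0.25)/0.043086 = 0.02723/0.043086 = 0.632.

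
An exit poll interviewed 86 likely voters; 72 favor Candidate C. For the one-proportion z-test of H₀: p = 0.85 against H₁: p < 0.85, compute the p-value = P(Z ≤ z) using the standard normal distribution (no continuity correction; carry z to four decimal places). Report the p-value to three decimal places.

p̂ = 72/86 = 0.83721.
SE₀ = √(0.85·0.15/86) = 0.038504.
z = (p̂ − p₀)/SE = (72/86 − 0.85)/0.038504 ≈ -0.3322.
p-value = P(Z ≤ z) with z = -0.3322 → 0.370.

p-value = 0.370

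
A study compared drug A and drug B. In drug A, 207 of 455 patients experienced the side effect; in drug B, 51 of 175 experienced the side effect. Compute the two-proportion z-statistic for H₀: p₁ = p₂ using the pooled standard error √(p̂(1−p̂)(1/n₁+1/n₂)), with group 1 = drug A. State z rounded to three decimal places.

z = 3.738

p̂₁ = 207/455 = 0.45495, p̂₂ = 51/175 = 0.29143.
Pooling: p̂ = 258/630 = 0.40952.
Pooled SE = √[0.2418141·0.00791209] ≈ 0.043741.
z = (p̂₁ − p̂₂)/SE = (0.45495 − 0.29143)/0.043741 = 0.16352/0.043741 = 3.738.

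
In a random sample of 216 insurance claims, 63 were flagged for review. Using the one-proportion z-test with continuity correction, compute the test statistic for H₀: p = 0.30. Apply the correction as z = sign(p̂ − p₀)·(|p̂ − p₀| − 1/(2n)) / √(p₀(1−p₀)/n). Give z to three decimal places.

z = -0.193

The sample proportion is 63/216 = 0.29167. p̂ − p₀ = -0.008333.
1/(2n) = 0.002315.
Corrected numerator: |-0.008333| − 0.002315 = 0.006018.
Under H₀, SE = √(p₀(1−p₀)/n) = √(0.30·0.70/216) = √0.000972222 = 0.031180.
z = −0.006018/0.031180 = -0.193.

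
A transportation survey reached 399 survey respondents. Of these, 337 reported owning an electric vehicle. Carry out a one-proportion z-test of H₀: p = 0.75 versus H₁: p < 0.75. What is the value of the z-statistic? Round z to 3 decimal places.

p̂ = 337/399 = 0.84461.
Null standard error: √(0.75·0.25/399) = √0.000469925 = 0.021678.
z = (p̂ − p₀)/SE = (0.84461 − 0.75)/0.021678 = 4.364.

z = 4.364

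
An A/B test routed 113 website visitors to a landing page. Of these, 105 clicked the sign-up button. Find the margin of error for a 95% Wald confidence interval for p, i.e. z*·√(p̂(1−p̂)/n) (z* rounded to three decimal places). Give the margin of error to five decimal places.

With x = 105 successes in n = 113, p̂ = 0.92920.
Standard error of p̂: √(0.065784/113) = √0.000582162 = 0.024128.
z* = 1.960 at the 95% level.
Margin of error = z*·SE = 1.960 × 0.024128 = 0.04729.

ME = 0.04729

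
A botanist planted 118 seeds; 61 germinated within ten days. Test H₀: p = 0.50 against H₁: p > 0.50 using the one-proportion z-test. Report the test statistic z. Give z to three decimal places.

Sample proportion p̂ = 61/118 = 0.51695.
Null standard error: √(0.50·0.50/118) = √0.002118644 = 0.046029.
Test statistic: z = 0.01695/0.046029 = 0.368.

z = 0.368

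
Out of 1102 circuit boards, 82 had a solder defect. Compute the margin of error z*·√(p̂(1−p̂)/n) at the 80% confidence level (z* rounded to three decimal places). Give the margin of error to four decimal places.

ME = 0.0101

p̂ = 82/1102 = 0.07441.
SE = √(p̂(1−p̂)/n) = √(0.068873/1102) = 0.007906.
z* = 1.282 at the 80% level.
So ME = 0.0101.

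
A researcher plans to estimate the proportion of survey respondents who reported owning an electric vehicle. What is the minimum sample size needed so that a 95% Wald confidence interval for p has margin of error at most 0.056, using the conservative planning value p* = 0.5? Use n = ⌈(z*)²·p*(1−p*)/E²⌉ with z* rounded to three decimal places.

For 95% confidence, z* = 1.960.
p*(1−p*) = 0.50·0.50 = 0.2500.
Required n before rounding: 3.841600 × 0.2500 / 0.056² = 306.250.
⌈306.250⌉ = 307.

n = 307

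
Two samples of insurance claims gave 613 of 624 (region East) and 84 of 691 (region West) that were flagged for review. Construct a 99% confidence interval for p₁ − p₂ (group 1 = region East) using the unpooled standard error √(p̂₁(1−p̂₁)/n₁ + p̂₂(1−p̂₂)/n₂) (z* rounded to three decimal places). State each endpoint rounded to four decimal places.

p̂₁ = 0.98237, p̂₂ = 0.12156, so the observed difference is 0.86081.
Unpooled SE = √(p̂₁(1−p̂₁)/n₁ + p̂₂(1−p̂₂)/n₂) = √(0.000027752 + 0.000154537) = 0.013501.
For 99% confidence, z* = 2.576. Margin = 2.576·0.013501 = 0.03478.
CI: 0.86081 ± 0.03478 = (0.8260, 0.8956).

(0.8260, 0.8956)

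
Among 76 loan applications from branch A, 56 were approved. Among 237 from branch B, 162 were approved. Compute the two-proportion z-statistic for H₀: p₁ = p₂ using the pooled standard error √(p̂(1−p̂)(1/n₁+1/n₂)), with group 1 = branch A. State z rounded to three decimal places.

z = 0.879

Sample proportions: p̂₁ = 56/76 = 0.73684 and p̂₂ = 162/237 = 0.68354.
Pooling: p̂ = 218/313 = 0.69649.
Pooled SE = √[0.2113934·0.01737730] ≈ 0.060609.
z = (p̂₁ − p̂₂)/SE = (0.73684 − 0.68354)/0.060609 = 0.05330/0.060609 = 0.879.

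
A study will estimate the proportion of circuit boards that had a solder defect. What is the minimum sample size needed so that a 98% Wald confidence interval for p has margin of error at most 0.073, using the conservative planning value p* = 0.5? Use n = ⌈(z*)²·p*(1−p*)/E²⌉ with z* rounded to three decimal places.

z* = 2.326 at the 98% level.
p*(1−p*) = 0.50·0.50 = 0.2500.
Required n before rounding: 5.410276 × 0.2500 / 0.073² = 253.813.
Rounding up, n = 254.

n = 254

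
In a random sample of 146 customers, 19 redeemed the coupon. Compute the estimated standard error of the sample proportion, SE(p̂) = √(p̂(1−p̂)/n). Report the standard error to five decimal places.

p̂ = 19/146 = 0.13014.
p̂(1−p̂) = 0.13014·0.86986 = 0.113204.
SE = √(0.113204/146) = √0.000775370 = 0.02785.

SE = 0.02785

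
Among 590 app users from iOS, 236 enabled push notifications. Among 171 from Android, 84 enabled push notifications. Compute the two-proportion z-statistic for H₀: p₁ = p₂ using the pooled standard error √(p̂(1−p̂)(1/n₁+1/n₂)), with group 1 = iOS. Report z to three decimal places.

Sample proportions: p̂₁ = 236/590 = 0.40000 and p̂₂ = 84/171 = 0.49123.
Pooled p̂ = (236+84)/(590+171) = 320/761 = 0.42050.
Pooled SE = √[0.2436796·0.00754287] ≈ 0.042872.
z = (p̂₁ − p̂₂)/SE = (0.40000 − 0.49123)/0.042872 = -0.09123/0.042872 = -2.128.

z = -2.128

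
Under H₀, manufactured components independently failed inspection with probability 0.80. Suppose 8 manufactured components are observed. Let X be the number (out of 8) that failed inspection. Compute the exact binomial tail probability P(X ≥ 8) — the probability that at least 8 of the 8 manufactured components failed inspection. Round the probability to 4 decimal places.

P = 0.1678

X ~ Binomial(n=8, p=0.80).
P(X ≥ 8) = C(8,8)·0.80^8·0.20^0.
= 0.167772 = 0.1678.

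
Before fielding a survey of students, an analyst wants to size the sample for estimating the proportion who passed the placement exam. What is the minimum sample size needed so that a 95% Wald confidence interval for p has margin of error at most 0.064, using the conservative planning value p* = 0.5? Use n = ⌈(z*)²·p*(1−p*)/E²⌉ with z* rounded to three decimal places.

n = 235

For 95% confidence, z* = 1.960.
p*(1−p*) = 0.2500.
(z*)²·p*(1−p*)/E² = 3.841600·0.2500/0.004096 = 234.473.
⌈234.473⌉ = 235.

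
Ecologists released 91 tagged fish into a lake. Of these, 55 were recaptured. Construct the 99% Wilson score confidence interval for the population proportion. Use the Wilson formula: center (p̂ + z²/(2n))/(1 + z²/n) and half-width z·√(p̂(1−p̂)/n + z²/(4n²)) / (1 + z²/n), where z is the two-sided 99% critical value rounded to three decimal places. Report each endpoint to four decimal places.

Here p̂ = 55/91 = 0.60440 and z = 2.576 (z² = 6.635776).
1 + z²/n = 1.072921.
Center = (0.60440 + 0.036460)/1.072921 = 0.59730.
Radicand: p̂(1−p̂)/n + z²/(4n²) = 0.002627490 + 0.000200331 = 0.002827821.
Half-width = z·√(radicand)/denom = 2.576·0.053177/1.072921 = 0.12767.
So the interval runs from 0.4696 to 0.7250.

(0.4696, 0.7250)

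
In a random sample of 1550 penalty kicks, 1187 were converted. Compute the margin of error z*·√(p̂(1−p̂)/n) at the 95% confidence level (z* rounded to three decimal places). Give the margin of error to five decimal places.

ME = 0.02108

p̂ = 1187/1550 = 0.76581.
Standard error of p̂: √(0.179347/1550) = √0.000115708 = 0.010757.
z* = 1.960 at the 95% level.
ME = 1.960·0.010757 = 0.02108.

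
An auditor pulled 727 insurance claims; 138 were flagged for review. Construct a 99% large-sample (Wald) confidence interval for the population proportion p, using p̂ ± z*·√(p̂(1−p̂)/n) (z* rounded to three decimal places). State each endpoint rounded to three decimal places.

Sample proportion p̂ = 138/727 = 0.18982.
SE = √(p̂(1−p̂)/n) = √(0.153789/727) = 0.014544.
For 99% confidence, z* = 2.576.
Margin = 2.576·0.014544 = 0.03747.
So the interval runs from 0.152 to 0.227.

(0.152, 0.227)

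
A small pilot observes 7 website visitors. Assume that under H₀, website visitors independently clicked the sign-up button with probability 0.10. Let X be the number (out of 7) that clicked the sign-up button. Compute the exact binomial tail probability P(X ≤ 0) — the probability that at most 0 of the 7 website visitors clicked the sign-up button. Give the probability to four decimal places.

X is binomial with n = 7 and p = 0.10.
P(X ≤ 0) = C(7,0)·0.10^0·0.90^7.
= 0.478297 = 0.4783.

P = 0.4783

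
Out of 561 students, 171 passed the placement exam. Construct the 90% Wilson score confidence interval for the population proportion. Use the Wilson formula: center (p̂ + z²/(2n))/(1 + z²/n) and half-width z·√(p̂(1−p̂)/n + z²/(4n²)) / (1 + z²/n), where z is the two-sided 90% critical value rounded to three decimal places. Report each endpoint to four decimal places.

(0.2738, 0.3377)

Here p̂ = 171/561 = 0.30481 and z = 1.645 (z² = 2.706025).
1 + z²/n = 1.004824.
Center = (0.30481 + 0.002412)/1.004824 = 0.30575.
Radicand: p̂(1−p̂)/n + z²/(4n²) = 0.000377722 + 0.000002150 = 0.000379872.
Half-width = z·√(radicand)/denom = 1.645·0.019490/1.004824 = 0.03191.
So the interval runs from 0.2738 to 0.3377.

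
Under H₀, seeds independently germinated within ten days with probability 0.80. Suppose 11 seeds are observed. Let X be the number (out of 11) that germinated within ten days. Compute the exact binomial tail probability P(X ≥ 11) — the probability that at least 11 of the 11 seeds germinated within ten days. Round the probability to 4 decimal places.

P = 0.0859

X is binomial with n = 11 and p = 0.80.
P(X ≥ 11) = C(11,11)·0.80^11·0.20^0.
= 0.085899 = 0.0859.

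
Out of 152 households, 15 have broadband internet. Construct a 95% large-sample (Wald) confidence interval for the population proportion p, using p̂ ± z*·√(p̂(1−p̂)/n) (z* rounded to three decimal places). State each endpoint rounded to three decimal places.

(0.051, 0.146)

p̂ = 15/152 = 0.09868.
SE(p̂) = √(0.09868·0.90132/152) = 0.024190.
The 95% critical value is z* = 1.960.
Margin of error: 1.960 × 0.024190 = 0.04741.
Interval: 0.09868 ± 0.04741 → (0.051, 0.146).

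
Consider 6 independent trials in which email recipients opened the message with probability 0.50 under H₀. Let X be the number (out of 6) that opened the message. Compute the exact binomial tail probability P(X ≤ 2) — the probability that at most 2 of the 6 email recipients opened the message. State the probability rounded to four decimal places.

X is binomial with n = 6 and p = 0.50.
P(X ≤ 2) = C(6,0)·0.50^0·0.50^6 + C(6,1)·0.50^1·0.50^5 + C(6,2)·0.50^2·0.50^4.
= 0.015625 + 0.093750 + 0.234375 = 0.3438.

P = 0.3438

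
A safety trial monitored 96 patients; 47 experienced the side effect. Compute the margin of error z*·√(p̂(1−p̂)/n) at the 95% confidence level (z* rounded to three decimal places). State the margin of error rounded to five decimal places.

ME = 0.10000

The sample proportion is 47/96 = 0.48958.
SE(p̂) = √(0.48958·0.51042/96) = 0.051020.
For 95% confidence, z* = 1.960.
Margin of error = z*·SE = 1.960 × 0.051020 = 0.10000.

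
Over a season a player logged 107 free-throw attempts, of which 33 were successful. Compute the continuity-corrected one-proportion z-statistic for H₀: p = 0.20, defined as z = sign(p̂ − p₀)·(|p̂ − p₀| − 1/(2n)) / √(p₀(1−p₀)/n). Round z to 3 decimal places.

z = 2.683

p̂ = 33/107 = 0.30841. p̂ − p₀ = 0.108411.
Continuity correction 1/(2n) = 1/214 = 0.004673.
Corrected numerator: |0.108411| − 0.004673 = 0.103738.
SE₀ = √(0.20·0.80/107) = 0.038669.
z = (+)0.103738/0.038669 = 2.683.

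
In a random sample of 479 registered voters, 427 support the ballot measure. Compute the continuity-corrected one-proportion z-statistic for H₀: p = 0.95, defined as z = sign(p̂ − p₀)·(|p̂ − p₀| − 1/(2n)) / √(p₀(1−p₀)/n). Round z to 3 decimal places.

z = -5.776

Sample proportion p̂ = 427/479 = 0.89144. p̂ − p₀ = -0.058559.
Continuity correction 1/(2n) = 1/958 = 0.001044.
Corrected numerator: |-0.058559| − 0.001044 = 0.057515.
SE₀ = √(0.95·0.05/479) = 0.009958.
z = −0.057515/0.009958 = -5.776.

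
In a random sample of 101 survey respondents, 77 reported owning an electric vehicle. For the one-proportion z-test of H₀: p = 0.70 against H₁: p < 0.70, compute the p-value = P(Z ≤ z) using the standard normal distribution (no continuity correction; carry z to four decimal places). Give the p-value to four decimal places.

p-value = 0.9143

p̂ = 77/101 = 0.76238.
Under H₀, SE = √(p₀(1−p₀)/n) = √(0.70·0.30/101) = √0.002079208 = 0.045598.
Test statistic (full precision, shown to 4 dp): z = (77/101 − 0.70)/SE₀ ≈ 1.3679.
From the standard normal, P(Z ≤ z) = 0.9143.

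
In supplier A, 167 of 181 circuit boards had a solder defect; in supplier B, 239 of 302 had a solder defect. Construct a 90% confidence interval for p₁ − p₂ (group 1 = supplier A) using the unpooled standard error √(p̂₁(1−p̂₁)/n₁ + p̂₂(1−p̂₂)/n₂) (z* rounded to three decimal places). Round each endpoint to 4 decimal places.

(0.0808, 0.1817)

p̂₁ = 167/181 = 0.92265, p̂₂ = 239/302 = 0.79139; p̂₁ − p̂₂ = 0.13126.
SE = √(0.000394284 + 0.000546660) = √0.000940944 = 0.030675.
z* = 1.645 at the 90% level. Margin = 1.645·0.030675 = 0.05046.
So the interval runs from 0.0808 to 0.1817.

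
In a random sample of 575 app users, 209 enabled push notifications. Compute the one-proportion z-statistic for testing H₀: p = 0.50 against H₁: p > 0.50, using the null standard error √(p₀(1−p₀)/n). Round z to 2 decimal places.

z = -6.55

Sample proportion p̂ = 209/575 = 0.36348.
Under H₀, SE = √(p₀(1−p₀)/n) = √(0.50·0.50/575) = √0.000434783 = 0.020851.
z = (p̂ − p₀)/SE = (0.36348 − 0.50)/0.020851 = -6.55.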